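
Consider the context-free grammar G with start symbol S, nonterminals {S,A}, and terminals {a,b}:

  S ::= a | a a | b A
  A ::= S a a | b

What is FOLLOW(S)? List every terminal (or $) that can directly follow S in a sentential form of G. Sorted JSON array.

Compute FIRST by fixpoint:
round 1:
  A via A→b: +{b}
  S via S→a: +{a}
  S via S→b A: +{b}
  FIRST(S)={a,b}  FIRST(A)={b}
round 2:
  A via A→S a a: +{a}
  FIRST(S)={a,b}  FIRST(A)={a,b}
round 3: (no change)
  FIRST(S)={a,b}  FIRST(A)={a,b}

Compute FOLLOW by fixpoint:
seed FOLLOW(S) with $
pass 1:
  A→S a a: FOLLOW(S) ⊇ FIRST(a) = {a}; new: +{a}
  S→b A: FOLLOW(A) ⊇ FOLLOW(S) ⊇ {$,a}; new: +{$,a}
  FOLLOW[S]={$,a}  FOLLOW[A]={$,a}
pass 2: (no change)
  FOLLOW[S]={$,a}  FOLLOW[A]={$,a}

FOLLOW(S) = ["$", "a"]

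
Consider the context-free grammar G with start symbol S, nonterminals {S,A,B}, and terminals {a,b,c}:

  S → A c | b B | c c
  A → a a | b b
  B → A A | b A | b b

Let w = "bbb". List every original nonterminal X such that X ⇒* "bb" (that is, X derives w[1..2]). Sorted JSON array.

CNF form of G:
  S -> A T2 | T1 B | T2 T2
  A -> T0 T0 | T1 T1
  B -> A A | T1 A | T1 T1
  T0 -> a
  T1 -> b
  T2 -> c

Fill CYK table bottom-up, restricted to cells inside w[1..2]:
  cell(1,1) b: {T1}  orig:{}
  cell(2,2) b: {T1}  orig:{}
  cell(1,2) bb: {A,B}

Original NTs in T[1,2] deriving "bb": ["A", "B"]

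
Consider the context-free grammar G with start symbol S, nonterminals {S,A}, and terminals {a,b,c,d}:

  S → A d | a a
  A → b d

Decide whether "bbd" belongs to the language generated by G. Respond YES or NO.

CNF form of G:
  S -> A T1 | T2 T2
  A -> T0 T1
  T0 -> b
  T1 -> d
  T2 -> a

Fill CYK table bottom-up:
  T[0,0] 'b' = {T0}  orig:{}
  T[1,1] 'b' = {T0}  orig:{}
  T[2,2] 'd' = {T1}  orig:{}
  T[0,1] 'bb' = ∅
  T[1,2] 'bd' = {A}
  T[0,2] 'bbd' = ∅

S ∉ T[0,2] ⇒ NO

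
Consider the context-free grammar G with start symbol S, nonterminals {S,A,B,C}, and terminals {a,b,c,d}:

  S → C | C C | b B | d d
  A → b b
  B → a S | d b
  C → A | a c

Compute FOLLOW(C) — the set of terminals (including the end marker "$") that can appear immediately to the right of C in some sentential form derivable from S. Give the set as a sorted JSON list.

Compute FIRST by fixpoint:
round 1:
  A via A→b b: +{b}
  B via B→a S: +{a}
  B via B→d b: +{d}
  C via C→A: +{b}
  C via C→a c: +{a}
  S via S→C: +{a,b}
  S via S→d d: +{d}
  FIRST(S)={a,b,d}  FIRST(A)={b}  FIRST(B)={a,d}  FIRST(C)={a,b}
round 2: (no change)
  FIRST(S)={a,b,d}  FIRST(A)={b}  FIRST(B)={a,d}  FIRST(C)={a,b}

FOLLOW sets:
FOLLOW(S) := {$}
[1]
  S→C: FOLLOW(C) ⊇ FOLLOW(S) ⊇ {$}; new: +{$}
  S→C C: FOLLOW(C) ⊇ FIRST(C) = {a,b}; new: +{a,b}
  S→b B: FOLLOW(B) ⊇ FOLLOW(S) ⊇ {$}; new: +{$}
  S: {$}  A: {}  B: {$}  C: {$,a,b}
[2]
  C→A: FOLLOW(A) ⊇ FOLLOW(C) ⊇ {$,a,b}; new: +{$,a,b}
  S: {$}  A: {$,a,b}  B: {$}  C: {$,a,b}
[3] — fixpoint
  S: {$}  A: {$,a,b}  B: {$}  C: {$,a,b}

FOLLOW(C) = ["$", "a", "b"]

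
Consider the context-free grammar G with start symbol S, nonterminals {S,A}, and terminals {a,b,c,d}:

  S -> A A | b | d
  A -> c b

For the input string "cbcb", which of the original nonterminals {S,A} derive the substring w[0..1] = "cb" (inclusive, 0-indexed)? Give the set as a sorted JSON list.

CNF form of G:
  S -> A A | b | d
  A -> T0 T1
  T0 -> c
  T1 -> b

Fill CYK table bottom-up, restricted to cells inside w[0..1]:
  T[0,0] 'c' = {T0}  orig:{}
  T[1,1] 'b' = {S,T1}  orig:{S}
  T[0,1] 'cb' = {A}

Original NTs in T[0,1] deriving "cb": ["A"]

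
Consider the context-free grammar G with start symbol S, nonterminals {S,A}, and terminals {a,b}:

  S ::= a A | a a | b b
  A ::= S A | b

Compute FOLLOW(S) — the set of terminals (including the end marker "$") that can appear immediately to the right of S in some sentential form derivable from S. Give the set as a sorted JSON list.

Compute FIRST by fixpoint:
iter 1:
  A via A→b: +{b}
  S via S→a A: +{a}
  S via S→b b: +{b}
  FIRST[S]={a,b}  FIRST[A]={b}
iter 2:
  A via A→S A: +{a}
  FIRST[S]={a,b}  FIRST[A]={a,b}
iter 3: (no change)
  FIRST[S]={a,b}  FIRST[A]={a,b}

Compute FOLLOW by fixpoint:
initialize: $ ∈ FOLLOW(S)
iter 1:
  A→S A: FOLLOW(S) ⊇ FIRST(A) = {a,b}; new: +{a,b}
  S→a A: FOLLOW(A) ⊇ FOLLOW(S) ⊇ {$,a,b}; new: +{$,a,b}
  S: {$,a,b}  A: {$,a,b}
iter 2: (stable)
  S: {$,a,b}  A: {$,a,b}

FOLLOW(S) = ["$", "a", "b"]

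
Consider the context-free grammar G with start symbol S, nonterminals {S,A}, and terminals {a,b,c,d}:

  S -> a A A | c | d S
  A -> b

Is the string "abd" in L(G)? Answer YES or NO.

Convert to CNF:
  S -> T0 X2 | T1 S | c
  A -> b
  T0 -> a
  T1 -> d
  X2 -> A A

Fill CYK table bottom-up:
  [0..0]={T0}  "a"  orig:{}
  [1..1]={A}  "b"
  [2..2]={T1}  "d"  orig:{}
  [0..1]=∅  "ab"
  [1..2]=∅  "bd"
  [0..2]=∅  "abd"

S ∉ T[0,2] ⇒ NO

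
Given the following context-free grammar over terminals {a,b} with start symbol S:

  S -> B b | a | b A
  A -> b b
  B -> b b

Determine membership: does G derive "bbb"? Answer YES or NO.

CNF form of G:
  S -> B T0 | T0 A | a
  A -> T0 T0
  B -> T0 T0
  T0 -> b

Fill CYK table bottom-up:
  T[0,0] 'b' = {T0}  orig:{}
  T[1,1] 'b' = {T0}  orig:{}
  T[2,2] 'b' = {T0}  orig:{}
  T[0,1] 'bb' = {A,B}
  T[1,2] 'bb' = {A,B}
  T[0,2] 'bbb' = {S}

S ∈ T[0,2] ⇒ YES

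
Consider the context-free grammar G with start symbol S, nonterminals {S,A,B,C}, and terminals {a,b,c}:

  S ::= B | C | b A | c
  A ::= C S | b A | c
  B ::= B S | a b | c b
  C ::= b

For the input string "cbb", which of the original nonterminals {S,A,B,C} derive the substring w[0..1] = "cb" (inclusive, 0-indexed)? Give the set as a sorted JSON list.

Convert to CNF:
  S -> B S | T0 A | T1 T0 | T2 T0 | b | c
  A -> C S | T0 A | c
  B -> B S | T1 T0 | T2 T0
  C -> b
  T0 -> b
  T1 -> a
  T2 -> c

CYK table (by increasing span), restricted to cells inside w[0..1]:
  [0..0]={A,S,T2}  "c"  orig:{A,S}
  [1..1]={C,S,T0}  "b"  orig:{C,S}
  [0..1]={B,S}  "cb"

Original NTs in T[0,1] deriving "cb": ["B", "S"]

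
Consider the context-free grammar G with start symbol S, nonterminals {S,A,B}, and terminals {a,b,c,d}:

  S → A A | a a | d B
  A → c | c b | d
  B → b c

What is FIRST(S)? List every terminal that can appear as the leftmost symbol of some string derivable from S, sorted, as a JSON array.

FIRST sets, iterate to fixpoint:
[1]
  A via A→c: +{c}
  A via A→d: +{d}
  B via B→b c: +{b}
  S via S→A A: +{c,d}
  S via S→a a: +{a}
  FIRST(S)={a,c,d}  FIRST(A)={c,d}  FIRST(B)={b}
[2] (stable)
  FIRST(S)={a,c,d}  FIRST(A)={c,d}  FIRST(B)={b}

FIRST(S) = ["a", "c", "d"]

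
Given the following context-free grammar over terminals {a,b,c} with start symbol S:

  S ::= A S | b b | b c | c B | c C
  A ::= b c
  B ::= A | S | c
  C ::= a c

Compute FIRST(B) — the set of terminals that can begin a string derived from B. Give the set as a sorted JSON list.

FIRST iteration:
[1]
  A via A→b c: +{b}
  B via B→A: +{b}
  B via B→c: +{c}
  C via C→a c: +{a}
  S via S→A S: +{b}
  S via S→c B: +{c}
  S: {b,c}  A: {b}  B: {b,c}  C: {a}
[2] — fixpoint
  S: {b,c}  A: {b}  B: {b,c}  C: {a}

FIRST(B) = ["b", "c"]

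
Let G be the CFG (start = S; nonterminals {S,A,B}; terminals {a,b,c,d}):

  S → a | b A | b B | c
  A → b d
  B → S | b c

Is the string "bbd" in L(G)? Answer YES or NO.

CNF form of G:
  S -> T0 A | T0 B | a | c
  A -> T0 T1
  B -> T0 A | T0 B | T0 T2 | a | c
  T0 -> b
  T1 -> d
  T2 -> c

Fill CYK table bottom-up:
  T[0,0] 'b' = {T0}  orig:{}
  T[1,1] 'b' = {T0}  orig:{}
  T[2,2] 'd' = {T1}  orig:{}
  T[0,1] 'bb' = ∅
  T[1,2] 'bd' = {A}
  T[0,2] 'bbd' = {B,S}

S ∈ T[0,2] ⇒ YES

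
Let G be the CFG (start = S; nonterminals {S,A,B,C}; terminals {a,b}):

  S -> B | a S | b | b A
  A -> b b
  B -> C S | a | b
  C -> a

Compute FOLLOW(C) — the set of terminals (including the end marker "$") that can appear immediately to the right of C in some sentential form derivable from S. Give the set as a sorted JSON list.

FIRST sets, iterate to fixpoint:
round 1:
  A via A→b b: +{b}
  B via B→a: +{a}
  B via B→b: +{b}
  C via C→a: +{a}
  S via S→B: +{a,b}
  S: {a,b}  A: {b}  B: {a,b}  C: {a}
round 2: (stable)
  S: {a,b}  A: {b}  B: {a,b}  C: {a}

FOLLOW iteration:
seed FOLLOW(S) with $
pass 1:
  B→C S: FOLLOW(C) ⊇ FIRST(S) = {a,b}; new: +{a,b}
  S→B: FOLLOW(B) ⊇ FOLLOW(S) ⊇ {$}; new: +{$}
  S→b A: FOLLOW(A) ⊇ FOLLOW(S) ⊇ {$}; new: +{$}
  S: {$}  A: {$}  B: {$}  C: {a,b}
pass 2: (stable)
  S: {$}  A: {$}  B: {$}  C: {a,b}

FOLLOW(C) = ["a", "b"]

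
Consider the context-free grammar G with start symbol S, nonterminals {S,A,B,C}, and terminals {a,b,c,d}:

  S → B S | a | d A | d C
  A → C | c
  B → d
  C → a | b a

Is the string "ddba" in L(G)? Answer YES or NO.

CNF form of G:
  S -> B S | T2 A | T2 C | a
  A -> T0 T1 | a | c
  B -> d
  C -> T0 T1 | a
  T0 -> b
  T1 -> a
  T2 -> d

CYK table (by increasing span):
  T[0,0] 'd' = {B,T2}  orig:{B}
  T[1,1] 'd' = {B,T2}  orig:{B}
  T[2,2] 'b' = {T0}  orig:{}
  T[3,3] 'a' = {A,C,S,T1}  orig:{A,C,S}
  T[0,1] 'dd' = ∅
  T[1,2] 'db' = ∅
  T[2,3] 'ba' = {A,C}
  T[0,2] 'ddb' = ∅
  T[1,3] 'dba' = {S}
  T[0,3] 'ddba' = {S}

S ∈ T[0,3] ⇒ YES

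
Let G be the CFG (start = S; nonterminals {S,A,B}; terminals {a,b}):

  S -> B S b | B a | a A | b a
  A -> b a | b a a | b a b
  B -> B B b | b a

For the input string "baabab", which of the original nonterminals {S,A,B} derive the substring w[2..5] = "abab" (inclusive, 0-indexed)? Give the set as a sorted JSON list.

Convert to CNF:
  S -> B T1 | B X5 | T0 T1 | T1 A
  A -> T0 T1 | T0 X2 | T0 X3
  B -> B X4 | T0 T1
  T0 -> b
  T1 -> a
  X2 -> T1 T1
  X3 -> T1 T0
  X4 -> B T0
  X5 -> S T0

CYK table (by increasing span), restricted to cells inside w[2..5]:
  T[2,2] 'a' = {T1}  orig:{}
  T[3,3] 'b' = {T0}  orig:{}
  T[4,4] 'a' = {T1}  orig:{}
  T[5,5] 'b' = {T0}  orig:{}
  T[2,3] 'ab' = {X3}  orig:{}
  T[3,4] 'ba' = {A,B,S}
  T[4,5] 'ab' = {X3}  orig:{}
  T[2,4] 'aba' = {S}
  T[3,5] 'bab' = {A,X4,X5}  orig:{A}
  T[2,5] 'abab' = {S,X5}  orig:{S}

Original NTs in T[2,5] deriving "abab": ["S"]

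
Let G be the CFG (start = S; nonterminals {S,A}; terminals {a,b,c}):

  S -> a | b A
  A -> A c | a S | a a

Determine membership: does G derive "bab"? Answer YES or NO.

CNF form of G:
  S -> T2 A | a
  A -> A T0 | T1 S | T1 T1
  T0 -> c
  T1 -> a
  T2 -> b

CYK table (by increasing span):
  cell(0,0) b: {T2}  orig:{}
  cell(1,1) a: {S,T1}  orig:{S}
  cell(2,2) b: {T2}  orig:{}
  cell(0,1) ba: ∅
  cell(1,2) ab: ∅
  cell(0,2) bab: ∅

S ∉ T[0,2] ⇒ NO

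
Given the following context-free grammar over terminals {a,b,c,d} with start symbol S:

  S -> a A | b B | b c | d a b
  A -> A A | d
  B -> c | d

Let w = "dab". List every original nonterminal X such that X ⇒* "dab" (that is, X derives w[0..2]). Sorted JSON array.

Convert to CNF:
  S -> T0 A | T1 B | T1 T2 | T3 X4
  A -> A A | d
  B -> c | d
  T0 -> a
  T1 -> b
  T2 -> c
  T3 -> d
  X4 -> T0 T1

CYK fill, restricted to cells inside w[0..2]:
  T[0,0] 'd' = {A,B,T3}  orig:{A,B}
  T[1,1] 'a' = {T0}  orig:{}
  T[2,2] 'b' = {T1}  orig:{}
  T[0,1] 'da' = ∅
  T[1,2] 'ab' = {X4}  orig:{}
  T[0,2] 'dab' = {S}

Original NTs in T[0,2] deriving "dab": ["S"]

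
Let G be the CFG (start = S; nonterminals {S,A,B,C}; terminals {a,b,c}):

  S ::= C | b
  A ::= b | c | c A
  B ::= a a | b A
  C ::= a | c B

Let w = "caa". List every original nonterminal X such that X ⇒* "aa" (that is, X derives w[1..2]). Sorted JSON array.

Convert to CNF:
  S -> T0 B | a | b
  A -> T0 A | b | c
  B -> T1 T1 | T2 A
  C -> T0 B | a
  T0 -> c
  T1 -> a
  T2 -> b

CYK table (by increasing span), restricted to cells inside w[1..2]:
  [1..1]={C,S,T1}  "a"  orig:{C,S}
  [2..2]={C,S,T1}  "a"  orig:{C,S}
  [1..2]={B}  "aa"

Original NTs in T[1,2] deriving "aa": ["B"]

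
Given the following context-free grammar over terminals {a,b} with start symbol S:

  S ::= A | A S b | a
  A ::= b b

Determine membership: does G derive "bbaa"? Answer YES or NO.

Convert to CNF:
  S -> A X1 | T0 T0 | a
  A -> T0 T0
  T0 -> b
  X1 -> S T0

CYK fill:
  cell(0,0) b: {T0}  orig:{}
  cell(1,1) b: {T0}  orig:{}
  cell(2,2) a: {S}
  cell(3,3) a: {S}
  cell(0,1) bb: {A,S}
  cell(1,2) ba: ∅
  cell(2,3) aa: ∅
  cell(0,2) bba: ∅
  cell(1,3) baa: ∅
  cell(0,3) bbaa: ∅

S ∉ T[0,3] ⇒ NO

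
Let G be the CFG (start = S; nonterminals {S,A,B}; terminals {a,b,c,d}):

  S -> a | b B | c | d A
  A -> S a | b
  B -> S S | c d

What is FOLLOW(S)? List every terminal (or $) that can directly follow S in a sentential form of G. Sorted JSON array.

Compute FIRST by fixpoint:
pass 1:
  A via A→b: +{b}
  B via B→c d: +{c}
  S via S→a: +{a}
  S via S→b B: +{b}
  S via S→c: +{c}
  S via S→d A: +{d}
  FIRST(S)={a,b,c,d}  FIRST(A)={b}  FIRST(B)={c}
pass 2:
  A via A→S a: +{a,c,d}
  B via B→S S: +{a,b,d}
  FIRST(S)={a,b,c,d}  FIRST(A)={a,b,c,d}  FIRST(B)={a,b,c,d}
pass 3: done
  FIRST(S)={a,b,c,d}  FIRST(A)={a,b,c,d}  FIRST(B)={a,b,c,d}

Compute FOLLOW by fixpoint:
initialize: $ ∈ FOLLOW(S)
[1]
  A→S a: FOLLOW(S) ⊇ FIRST(a) = {a}; new: +{a}
  B→S S: FOLLOW(S) ⊇ FIRST(S) = {a,b,c,d}; new: +{b,c,d}
  S→b B: FOLLOW(B) ⊇ FOLLOW(S) ⊇ {$,a,b,c,d}; new: +{$,a,b,c,d}
  S→d A: FOLLOW(A) ⊇ FOLLOW(S) ⊇ {$,a,b,c,d}; new: +{$,a,b,c,d}
  S: {$,a,b,c,d}  A: {$,a,b,c,d}  B: {$,a,b,c,d}
[2] done
  S: {$,a,b,c,d}  A: {$,a,b,c,d}  B: {$,a,b,c,d}

FOLLOW(S) = ["$", "a", "b", "c", "d"]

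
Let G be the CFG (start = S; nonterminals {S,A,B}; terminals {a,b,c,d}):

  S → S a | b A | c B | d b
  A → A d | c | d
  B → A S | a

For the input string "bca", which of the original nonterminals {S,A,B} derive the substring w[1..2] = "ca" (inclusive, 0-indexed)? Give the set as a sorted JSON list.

CNF form of G:
  S -> S T1 | T0 T2 | T2 A | T3 B
  A -> A T0 | c | d
  B -> A S | a
  T0 -> d
  T1 -> a
  T2 -> b
  T3 -> c

CYK fill (cells [i..j] with 1 ≤ i ≤ j ≤ 2 only):
  [1..1]={A,T3}  "c"  orig:{A}
  [2..2]={B,T1}  "a"  orig:{B}
  [1..2]={S}  "ca"

Original NTs in T[1,2] deriving "ca": ["S"]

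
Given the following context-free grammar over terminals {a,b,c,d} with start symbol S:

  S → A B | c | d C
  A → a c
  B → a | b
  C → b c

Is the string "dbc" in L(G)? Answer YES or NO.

CNF form of G:
  S -> A B | T3 C | c
  A -> T0 T1
  B -> a | b
  C -> T2 T1
  T0 -> a
  T1 -> c
  T2 -> b
  T3 -> d

Fill CYK table bottom-up:
  T[0,0] 'd' = {T3}  orig:{}
  T[1,1] 'b' = {B,T2}  orig:{B}
  T[2,2] 'c' = {S,T1}  orig:{S}
  T[0,1] 'db' = ∅
  T[1,2] 'bc' = {C}
  T[0,2] 'dbc' = {S}

S ∈ T[0,2] ⇒ YES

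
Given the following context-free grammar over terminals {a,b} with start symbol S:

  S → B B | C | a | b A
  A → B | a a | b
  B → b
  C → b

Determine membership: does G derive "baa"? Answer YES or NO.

CNF form of G:
  S -> B B | T1 A | a | b
  A -> T0 T0 | b
  B -> b
  C -> b
  T0 -> a
  T1 -> b

CYK fill:
  [0..0]={A,B,C,S,T1}  "b"  orig:{A,B,C,S}
  [1..1]={S,T0}  "a"  orig:{S}
  [2..2]={S,T0}  "a"  orig:{S}
  [0..1]=∅  "ba"
  [1..2]={A}  "aa"
  [0..2]={S}  "baa"

S ∈ T[0,2] ⇒ YES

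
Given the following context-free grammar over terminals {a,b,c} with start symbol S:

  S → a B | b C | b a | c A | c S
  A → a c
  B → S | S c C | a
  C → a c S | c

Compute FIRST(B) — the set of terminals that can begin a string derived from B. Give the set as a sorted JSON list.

FIRST sets, iterate to fixpoint:
pass 1:
  A via A→a c: +{a}
  B via B→a: +{a}
  C via C→a c S: +{a}
  C via C→c: +{c}
  S via S→a B: +{a}
  S via S→b C: +{b}
  S via S→c A: +{c}
  FIRST(S)={a,b,c}  FIRST(A)={a}  FIRST(B)={a}  FIRST(C)={a,c}
pass 2:
  B via B→S: +{b,c}
  FIRST(S)={a,b,c}  FIRST(A)={a}  FIRST(B)={a,b,c}  FIRST(C)={a,c}
pass 3: (no change)
  FIRST(S)={a,b,c}  FIRST(A)={a}  FIRST(B)={a,b,c}  FIRST(C)={a,c}

FIRST(B) = ["a", "b", "c"]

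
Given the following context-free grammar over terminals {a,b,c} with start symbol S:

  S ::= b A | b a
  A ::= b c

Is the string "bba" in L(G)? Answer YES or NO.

Convert to CNF:
  S -> T0 A | T0 T2
  A -> T0 T1
  T0 -> b
  T1 -> c
  T2 -> a

CYK fill:
  [0..0]={T0}  "b"  orig:{}
  [1..1]={T0}  "b"  orig:{}
  [2..2]={T2}  "a"  orig:{}
  [0..1]=∅  "bb"
  [1..2]={S}  "ba"
  [0..2]=∅  "bba"

S ∉ T[0,2] ⇒ NO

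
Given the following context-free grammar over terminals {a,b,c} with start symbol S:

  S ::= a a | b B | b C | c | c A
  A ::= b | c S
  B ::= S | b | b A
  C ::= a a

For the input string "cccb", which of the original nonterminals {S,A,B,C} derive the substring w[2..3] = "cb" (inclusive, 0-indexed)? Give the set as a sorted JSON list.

Convert to CNF:
  S -> T0 A | T1 T1 | T2 B | T2 C | c
  A -> T0 S | b
  B -> T0 A | T1 T1 | T2 A | T2 B | T2 C | b | c
  C -> T1 T1
  T0 -> c
  T1 -> a
  T2 -> b

Fill CYK table bottom-up — only the sub-triangle for w[2..3]:
  T[2,2] 'c' = {B,S,T0}  orig:{B,S}
  T[3,3] 'b' = {A,B,T2}  orig:{A,B}
  T[2,3] 'cb' = {B,S}

Original NTs in T[2,3] deriving "cb": ["B", "S"]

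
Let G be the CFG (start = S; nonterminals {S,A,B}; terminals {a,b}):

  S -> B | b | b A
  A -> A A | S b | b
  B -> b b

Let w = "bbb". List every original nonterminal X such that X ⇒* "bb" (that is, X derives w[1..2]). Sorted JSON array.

Convert to CNF:
  S -> T0 A | T0 T0 | b
  A -> A A | S T0 | b
  B -> T0 T0
  T0 -> b

CYK table (by increasing span) (cells [i..j] with 1 ≤ i ≤ j ≤ 2 only):
  [1..1]={A,S,T0}  "b"  orig:{A,S}
  [2..2]={A,S,T0}  "b"  orig:{A,S}
  [1..2]={A,B,S}  "bb"

Original NTs in T[1,2] deriving "bb": ["A", "B", "S"]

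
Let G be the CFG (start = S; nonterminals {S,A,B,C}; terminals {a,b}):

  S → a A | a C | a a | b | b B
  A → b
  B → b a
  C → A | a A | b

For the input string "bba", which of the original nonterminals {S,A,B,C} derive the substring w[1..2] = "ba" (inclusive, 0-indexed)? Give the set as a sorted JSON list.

CNF form of G:
  S -> T0 B | T1 A | T1 C | T1 T1 | b
  A -> b
  B -> T0 T1
  C -> T1 A | b
  T0 -> b
  T1 -> a

CYK table (by increasing span) (cells [i..j] with 1 ≤ i ≤ j ≤ 2 only):
  [1..1]={A,C,S,T0}  "b"  orig:{A,C,S}
  [2..2]={T1}  "a"  orig:{}
  [1..2]={B}  "ba"

Original NTs in T[1,2] deriving "ba": ["B"]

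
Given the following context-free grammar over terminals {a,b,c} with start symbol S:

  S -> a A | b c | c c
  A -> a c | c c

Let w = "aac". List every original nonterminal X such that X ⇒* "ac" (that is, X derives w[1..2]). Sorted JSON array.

CNF form of G:
  S -> T0 A | T1 T1 | T2 T1
  A -> T0 T1 | T1 T1
  T0 -> a
  T1 -> c
  T2 -> b

CYK fill — only the sub-triangle for w[1..2]:
  cell(1,1) a: {T0}  orig:{}
  cell(2,2) c: {T1}  orig:{}
  cell(1,2) ac: {A}

Original NTs in T[1,2] deriving "ac": ["A"]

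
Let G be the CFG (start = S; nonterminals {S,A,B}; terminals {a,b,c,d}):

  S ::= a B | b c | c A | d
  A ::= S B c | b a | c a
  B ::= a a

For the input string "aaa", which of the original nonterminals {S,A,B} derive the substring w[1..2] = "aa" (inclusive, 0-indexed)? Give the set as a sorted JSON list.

Convert to CNF:
  S -> T0 A | T1 T0 | T2 B | d
  A -> S X3 | T0 T2 | T1 T2
  B -> T2 T2
  T0 -> c
  T1 -> b
  T2 -> a
  X3 -> B T0

Fill CYK table bottom-up, restricted to cells inside w[1..2]:
  [1..1]={T2}  "a"  orig:{}
  [2..2]={T2}  "a"  orig:{}
  [1..2]={B}  "aa"

Original NTs in T[1,2] deriving "aa": ["B"]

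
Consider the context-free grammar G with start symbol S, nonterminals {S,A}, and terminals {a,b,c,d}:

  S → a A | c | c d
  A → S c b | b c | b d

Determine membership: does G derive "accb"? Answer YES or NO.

Convert to CNF:
  S -> T0 T2 | T3 A | c
  A -> S X4 | T1 T0 | T1 T2
  T0 -> c
  T1 -> b
  T2 -> d
  T3 -> a
  X4 -> T0 T1

Fill CYK table bottom-up:
  cell(0,0) a: {T3}  orig:{}
  cell(1,1) c: {S,T0}  orig:{S}
  cell(2,2) c: {S,T0}  orig:{S}
  cell(3,3) b: {T1}  orig:{}
  cell(0,1) ac: ∅
  cell(1,2) cc: ∅
  cell(2,3) cb: {X4}  orig:{}
  cell(0,2) acc: ∅
  cell(1,3) ccb: {A}
  cell(0,3) accb: {S}

S ∈ T[0,3] ⇒ YES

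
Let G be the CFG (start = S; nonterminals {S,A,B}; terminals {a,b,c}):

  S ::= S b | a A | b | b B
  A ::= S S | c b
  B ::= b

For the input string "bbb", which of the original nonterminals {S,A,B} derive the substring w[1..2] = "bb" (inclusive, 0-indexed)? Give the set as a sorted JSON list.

CNF form of G:
  S -> S T1 | T1 B | T2 A | b
  A -> S S | T0 T1
  B -> b
  T0 -> c
  T1 -> b
  T2 -> a

Fill CYK table bottom-up, restricted to cells inside w[1..2]:
  [1..1]={B,S,T1}  "b"  orig:{B,S}
  [2..2]={B,S,T1}  "b"  orig:{B,S}
  [1..2]={A,S}  "bb"

Original NTs in T[1,2] deriving "bb": ["A", "S"]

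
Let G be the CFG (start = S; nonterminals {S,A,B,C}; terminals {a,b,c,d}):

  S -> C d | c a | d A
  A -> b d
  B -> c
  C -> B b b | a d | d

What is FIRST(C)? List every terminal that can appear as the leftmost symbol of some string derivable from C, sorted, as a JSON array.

FIRST iteration:
round 1:
  A via A→b d: +{b}
  B via B→c: +{c}
  C via C→B b b: +{c}
  C via C→a d: +{a}
  C via C→d: +{d}
  S via S→C d: +{a,c,d}
  FIRST[S]={a,c,d}  FIRST[A]={b}  FIRST[B]={c}  FIRST[C]={a,c,d}
round 2: (stable)
  FIRST[S]={a,c,d}  FIRST[A]={b}  FIRST[B]={c}  FIRST[C]={a,c,d}

FIRST(C) = ["a", "c", "d"]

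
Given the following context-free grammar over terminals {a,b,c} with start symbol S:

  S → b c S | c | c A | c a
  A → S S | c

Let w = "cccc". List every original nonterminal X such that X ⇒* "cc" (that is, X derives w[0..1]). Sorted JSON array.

Convert to CNF:
  S -> T0 X3 | T1 A | T1 T2 | c
  A -> S S | c
  T0 -> b
  T1 -> c
  T2 -> a
  X3 -> T1 S

Fill CYK table bottom-up (cells [i..j] with 0 ≤ i ≤ j ≤ 1 only):
  cell(0,0) c: {A,S,T1}  orig:{A,S}
  cell(1,1) c: {A,S,T1}  orig:{A,S}
  cell(0,1) cc: {A,S,X3}  orig:{A,S}

Original NTs in T[0,1] deriving "cc": ["A", "S"]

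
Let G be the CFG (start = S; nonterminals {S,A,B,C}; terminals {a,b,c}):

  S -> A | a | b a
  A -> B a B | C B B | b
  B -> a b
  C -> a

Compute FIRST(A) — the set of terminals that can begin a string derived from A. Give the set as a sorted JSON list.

FIRST sets, iterate to fixpoint:
iter 1:
  A via A→b: +{b}
  B via B→a b: +{a}
  C via C→a: +{a}
  S via S→A: +{b}
  S via S→a: +{a}
  FIRST[S]={a,b}  FIRST[A]={b}  FIRST[B]={a}  FIRST[C]={a}
iter 2:
  A via A→B a B: +{a}
  FIRST[S]={a,b}  FIRST[A]={a,b}  FIRST[B]={a}  FIRST[C]={a}
iter 3: — fixpoint
  FIRST[S]={a,b}  FIRST[A]={a,b}  FIRST[B]={a}  FIRST[C]={a}

FIRST(A) = ["a", "b"]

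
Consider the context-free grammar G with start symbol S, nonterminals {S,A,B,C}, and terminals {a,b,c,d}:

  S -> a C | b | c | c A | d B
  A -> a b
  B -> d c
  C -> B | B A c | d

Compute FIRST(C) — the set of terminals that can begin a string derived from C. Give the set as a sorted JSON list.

FIRST iteration:
iter 1:
  A via A→a b: +{a}
  B via B→d c: +{d}
  C via C→B: +{d}
  S via S→a C: +{a}
  S via S→b: +{b}
  S via S→c: +{c}
  S via S→d B: +{d}
  FIRST[S]={a,b,c,d}  FIRST[A]={a}  FIRST[B]={d}  FIRST[C]={d}
iter 2: done
  FIRST[S]={a,b,c,d}  FIRST[A]={a}  FIRST[B]={d}  FIRST[C]={d}

FIRST(C) = ["d"]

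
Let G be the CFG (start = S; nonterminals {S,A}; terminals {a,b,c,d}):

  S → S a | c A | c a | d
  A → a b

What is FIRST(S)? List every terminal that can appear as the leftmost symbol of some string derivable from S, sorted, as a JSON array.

FIRST iteration:
pass 1:
  A via A→a b: +{a}
  S via S→c A: +{c}
  S via S→d: +{d}
  FIRST(S)={c,d}  FIRST(A)={a}
pass 2: (no change)
  FIRST(S)={c,d}  FIRST(A)={a}

FIRST(S) = ["c", "d"]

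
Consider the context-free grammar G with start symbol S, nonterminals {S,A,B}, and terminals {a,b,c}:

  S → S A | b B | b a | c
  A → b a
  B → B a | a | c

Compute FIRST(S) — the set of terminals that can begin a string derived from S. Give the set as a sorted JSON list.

Compute FIRST by fixpoint:
iter 1:
  A via A→b a: +{b}
  B via B→a: +{a}
  B via B→c: +{c}
  S via S→b B: +{b}
  S via S→c: +{c}
  FIRST[S]={b,c}  FIRST[A]={b}  FIRST[B]={a,c}
iter 2: done
  FIRST[S]={b,c}  FIRST[A]={b}  FIRST[B]={a,c}

FIRST(S) = ["b", "c"]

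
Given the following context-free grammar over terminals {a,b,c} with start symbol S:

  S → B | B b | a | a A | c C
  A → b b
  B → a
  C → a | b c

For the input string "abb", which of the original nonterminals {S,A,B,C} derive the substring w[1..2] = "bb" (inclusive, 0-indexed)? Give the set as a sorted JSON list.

Convert to CNF:
  S -> B T0 | T1 C | T2 A | a
  A -> T0 T0
  B -> a
  C -> T0 T1 | a
  T0 -> b
  T1 -> c
  T2 -> a

CYK fill, restricted to cells inside w[1..2]:
  cell(1,1) b: {T0}  orig:{}
  cell(2,2) b: {T0}  orig:{}
  cell(1,2) bb: {A}

Original NTs in T[1,2] deriving "bb": ["A"]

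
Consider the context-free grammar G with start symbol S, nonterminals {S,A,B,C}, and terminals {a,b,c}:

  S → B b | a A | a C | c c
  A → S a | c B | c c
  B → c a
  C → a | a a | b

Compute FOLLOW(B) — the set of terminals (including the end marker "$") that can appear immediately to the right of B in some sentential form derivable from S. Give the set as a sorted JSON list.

FIRST sets, iterate to fixpoint:
pass 1:
  A via A→c B: +{c}
  B via B→c a: +{c}
  C via C→a: +{a}
  C via C→b: +{b}
  S via S→B b: +{c}
  S via S→a A: +{a}
  S: {a,c}  A: {c}  B: {c}  C: {a,b}
pass 2:
  A via A→S a: +{a}
  S: {a,c}  A: {a,c}  B: {c}  C: {a,b}
pass 3: done
  S: {a,c}  A: {a,c}  B: {c}  C: {a,b}

FOLLOW iteration:
seed FOLLOW(S) with $
iter 1:
  A→S a: FOLLOW(S) ⊇ FIRST(a) = {a}; new: +{a}
  S→B b: FOLLOW(B) ⊇ FIRST(b) = {b}; new: +{b}
  S→a A: FOLLOW(A) ⊇ FOLLOW(S) ⊇ {$,a}; new: +{$,a}
  S→a C: FOLLOW(C) ⊇ FOLLOW(S) ⊇ {$,a}; new: +{$,a}
  FOLLOW(S)={$,a}  FOLLOW(A)={$,a}  FOLLOW(B)={b}  FOLLOW(C)={$,a}
iter 2:
  A→c B: FOLLOW(B) ⊇ FOLLOW(A) ⊇ {$,a}; new: +{$,a}
  FOLLOW(S)={$,a}  FOLLOW(A)={$,a}  FOLLOW(B)={$,a,b}  FOLLOW(C)={$,a}
iter 3: (no change)
  FOLLOW(S)={$,a}  FOLLOW(A)={$,a}  FOLLOW(B)={$,a,b}  FOLLOW(C)={$,a}

FOLLOW(B) = ["$", "a", "b"]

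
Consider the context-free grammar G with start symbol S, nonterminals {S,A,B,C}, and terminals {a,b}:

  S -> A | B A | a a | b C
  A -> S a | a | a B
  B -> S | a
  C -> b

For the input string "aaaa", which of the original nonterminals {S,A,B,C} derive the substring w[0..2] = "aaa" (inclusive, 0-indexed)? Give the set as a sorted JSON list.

CNF form of G:
  S -> B A | S T0 | T0 B | T0 T0 | T1 C | a
  A -> S T0 | T0 B | a
  B -> B A | S T0 | T0 B | T0 T0 | T1 C | a
  C -> b
  T0 -> a
  T1 -> b

Fill CYK table bottom-up (cells [i..j] with 0 ≤ i ≤ j ≤ 2 only):
  [0..0]={A,B,S,T0}  "a"  orig:{A,B,S}
  [1..1]={A,B,S,T0}  "a"  orig:{A,B,S}
  [2..2]={A,B,S,T0}  "a"  orig:{A,B,S}
  [0..1]={A,B,S}  "aa"
  [1..2]={A,B,S}  "aa"
  [0..2]={A,B,S}  "aaa"

Original NTs in T[0,2] deriving "aaa": ["A", "B", "S"]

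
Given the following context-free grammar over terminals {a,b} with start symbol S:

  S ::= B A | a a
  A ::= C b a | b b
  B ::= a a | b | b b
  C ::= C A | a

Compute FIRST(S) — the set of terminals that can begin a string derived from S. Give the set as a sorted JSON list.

FIRST sets, iterate to fixpoint:
round 1:
  A via A→b b: +{b}
  B via B→a a: +{a}
  B via B→b: +{b}
  C via C→a: +{a}
  S via S→B A: +{a,b}
  FIRST[S]={a,b}  FIRST[A]={b}  FIRST[B]={a,b}  FIRST[C]={a}
round 2:
  A via A→C b a: +{a}
  FIRST[S]={a,b}  FIRST[A]={a,b}  FIRST[B]={a,b}  FIRST[C]={a}
round 3: (stable)
  FIRST[S]={a,b}  FIRST[A]={a,b}  FIRST[B]={a,b}  FIRST[C]={a}

FIRST(S) = ["a", "b"]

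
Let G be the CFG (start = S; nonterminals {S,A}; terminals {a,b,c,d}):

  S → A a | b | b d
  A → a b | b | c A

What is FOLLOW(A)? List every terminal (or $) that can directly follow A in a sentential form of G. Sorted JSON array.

FIRST iteration:
pass 1:
  A via A→a b: +{a}
  A via A→b: +{b}
  A via A→c A: +{c}
  S via S→A a: +{a,b,c}
  S: {a,b,c}  A: {a,b,c}
pass 2: — fixpoint
  S: {a,b,c}  A: {a,b,c}

FOLLOW iteration:
seed FOLLOW(S) with $
round 1:
  S→A a: FOLLOW(A) ⊇ FIRST(a) = {a}; new: +{a}
  FOLLOW[S]={$}  FOLLOW[A]={a}
round 2: done
  FOLLOW[S]={$}  FOLLOW[A]={a}

FOLLOW(A) = ["a"]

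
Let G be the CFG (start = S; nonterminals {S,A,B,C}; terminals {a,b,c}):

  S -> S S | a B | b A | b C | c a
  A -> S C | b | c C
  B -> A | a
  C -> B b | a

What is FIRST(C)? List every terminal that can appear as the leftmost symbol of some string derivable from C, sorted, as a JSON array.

Compute FIRST by fixpoint:
pass 1:
  A via A→b: +{b}
  A via A→c C: +{c}
  B via B→A: +{b,c}
  B via B→a: +{a}
  C via C→B b: +{a,b,c}
  S via S→a B: +{a}
  S via S→b A: +{b}
  S via S→c a: +{c}
  S: {a,b,c}  A: {b,c}  B: {a,b,c}  C: {a,b,c}
pass 2:
  A via A→S C: +{a}
  S: {a,b,c}  A: {a,b,c}  B: {a,b,c}  C: {a,b,c}
pass 3: — fixpoint
  S: {a,b,c}  A: {a,b,c}  B: {a,b,c}  C: {a,b,c}

FIRST(C) = ["a", "b", "c"]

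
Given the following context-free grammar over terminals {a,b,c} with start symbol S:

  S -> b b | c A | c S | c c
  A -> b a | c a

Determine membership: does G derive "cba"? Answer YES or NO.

Convert to CNF:
  S -> T0 T0 | T2 A | T2 S | T2 T2
  A -> T0 T1 | T2 T1
  T0 -> b
  T1 -> a
  T2 -> c

CYK table (by increasing span):
  cell(0,0) c: {T2}  orig:{}
  cell(1,1) b: {T0}  orig:{}
  cell(2,2) a: {T1}  orig:{}
  cell(0,1) cb: ∅
  cell(1,2) ba: {A}
  cell(0,2) cba: {S}

S ∈ T[0,2] ⇒ YES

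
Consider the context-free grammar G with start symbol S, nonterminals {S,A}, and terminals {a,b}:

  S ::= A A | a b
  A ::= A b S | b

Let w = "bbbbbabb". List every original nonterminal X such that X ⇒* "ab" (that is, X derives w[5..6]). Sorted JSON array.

Convert to CNF:
  S -> A A | T1 T0
  A -> A X2 | b
  T0 -> b
  T1 -> a
  X2 -> T0 S

Fill CYK table bottom-up (cells [i..j] with 5 ≤ i ≤ j ≤ 6 only):
  cell(5,5) a: {T1}  orig:{}
  cell(6,6) b: {A,T0}  orig:{A}
  cell(5,6) ab: {S}

Original NTs in T[5,6] deriving "ab": ["S"]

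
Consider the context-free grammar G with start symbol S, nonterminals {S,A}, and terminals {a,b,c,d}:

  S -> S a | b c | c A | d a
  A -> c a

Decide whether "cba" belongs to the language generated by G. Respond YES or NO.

Convert to CNF:
  S -> S T1 | T0 A | T2 T0 | T3 T1
  A -> T0 T1
  T0 -> c
  T1 -> a
  T2 -> b
  T3 -> d

CYK table (by increasing span):
  [0..0]={T0}  "c"  orig:{}
  [1..1]={T2}  "b"  orig:{}
  [2..2]={T1}  "a"  orig:{}
  [0..1]=∅  "cb"
  [1..2]=∅  "ba"
  [0..2]=∅  "cba"

S ∉ T[0,2] ⇒ NO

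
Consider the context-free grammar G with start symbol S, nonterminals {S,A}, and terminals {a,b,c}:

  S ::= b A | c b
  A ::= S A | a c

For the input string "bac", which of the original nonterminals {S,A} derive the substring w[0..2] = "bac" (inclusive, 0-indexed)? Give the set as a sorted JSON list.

CNF form of G:
  S -> T1 T2 | T2 A
  A -> S A | T0 T1
  T0 -> a
  T1 -> c
  T2 -> b

Fill CYK table bottom-up (cells [i..j] with 0 ≤ i ≤ j ≤ 2 only):
  cell(0,0) b: {T2}  orig:{}
  cell(1,1) a: {T0}  orig:{}
  cell(2,2) c: {T1}  orig:{}
  cell(0,1) ba: ∅
  cell(1,2) ac: {A}
  cell(0,2) bac: {S}

Original NTs in T[0,2] deriving "bac": ["S"]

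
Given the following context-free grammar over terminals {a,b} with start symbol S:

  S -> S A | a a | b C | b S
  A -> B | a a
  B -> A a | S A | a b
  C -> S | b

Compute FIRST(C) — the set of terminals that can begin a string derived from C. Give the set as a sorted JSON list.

Compute FIRST by fixpoint:
[1]
  A via A→a a: +{a}
  B via B→A a: +{a}
  C via C→b: +{b}
  S via S→a a: +{a}
  S via S→b C: +{b}
  FIRST[S]={a,b}  FIRST[A]={a}  FIRST[B]={a}  FIRST[C]={b}
[2]
  B via B→S A: +{b}
  C via C→S: +{a}
  FIRST[S]={a,b}  FIRST[A]={a}  FIRST[B]={a,b}  FIRST[C]={a,b}
[3]
  A via A→B: +{b}
  FIRST[S]={a,b}  FIRST[A]={a,b}  FIRST[B]={a,b}  FIRST[C]={a,b}
[4] done
  FIRST[S]={a,b}  FIRST[A]={a,b}  FIRST[B]={a,b}  FIRST[C]={a,b}

FIRST(C) = ["a", "b"]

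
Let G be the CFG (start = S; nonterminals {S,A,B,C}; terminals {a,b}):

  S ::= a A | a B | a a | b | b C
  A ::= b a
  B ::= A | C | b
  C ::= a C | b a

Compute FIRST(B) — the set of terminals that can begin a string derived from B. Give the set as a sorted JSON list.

Compute FIRST by fixpoint:
[1]
  A via A→b a: +{b}
  B via B→A: +{b}
  C via C→a C: +{a}
  C via C→b a: +{b}
  S via S→a A: +{a}
  S via S→b: +{b}
  FIRST(S)={a,b}  FIRST(A)={b}  FIRST(B)={b}  FIRST(C)={a,b}
[2]
  B via B→C: +{a}
  FIRST(S)={a,b}  FIRST(A)={b}  FIRST(B)={a,b}  FIRST(C)={a,b}
[3] (stable)
  FIRST(S)={a,b}  FIRST(A)={b}  FIRST(B)={a,b}  FIRST(C)={a,b}

FIRST(B) = ["a", "b"]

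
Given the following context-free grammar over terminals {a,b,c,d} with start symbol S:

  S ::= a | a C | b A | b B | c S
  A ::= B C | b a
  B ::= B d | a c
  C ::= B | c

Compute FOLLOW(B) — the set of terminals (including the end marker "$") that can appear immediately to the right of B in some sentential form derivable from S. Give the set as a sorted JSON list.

FIRST iteration:
iter 1:
  A via A→b a: +{b}
  B via B→a c: +{a}
  C via C→B: +{a}
  C via C→c: +{c}
  S via S→a: +{a}
  S via S→b A: +{b}
  S via S→c S: +{c}
  FIRST[S]={a,b,c}  FIRST[A]={b}  FIRST[B]={a}  FIRST[C]={a,c}
iter 2:
  A via A→B C: +{a}
  FIRST[S]={a,b,c}  FIRST[A]={a,b}  FIRST[B]={a}  FIRST[C]={a,c}
iter 3: (stable)
  FIRST[S]={a,b,c}  FIRST[A]={a,b}  FIRST[B]={a}  FIRST[C]={a,c}

FOLLOW sets:
seed FOLLOW(S) with $
pass 1:
  A→B C: FOLLOW(B) ⊇ FIRST(C) = {a,c}; new: +{a,c}
  B→B d: FOLLOW(B) ⊇ FIRST(d) = {d}; new: +{d}
  S→a C: FOLLOW(C) ⊇ FOLLOW(S) ⊇ {$}; new: +{$}
  S→b A: FOLLOW(A) ⊇ FOLLOW(S) ⊇ {$}; new: +{$}
  S→b B: FOLLOW(B) ⊇ FOLLOW(S) ⊇ {$}; new: +{$}
  FOLLOW[S]={$}  FOLLOW[A]={$}  FOLLOW[B]={$,a,c,d}  FOLLOW[C]={$}
pass 2: (no change)
  FOLLOW[S]={$}  FOLLOW[A]={$}  FOLLOW[B]={$,a,c,d}  FOLLOW[C]={$}

FOLLOW(B) = ["$", "a", "c", "d"]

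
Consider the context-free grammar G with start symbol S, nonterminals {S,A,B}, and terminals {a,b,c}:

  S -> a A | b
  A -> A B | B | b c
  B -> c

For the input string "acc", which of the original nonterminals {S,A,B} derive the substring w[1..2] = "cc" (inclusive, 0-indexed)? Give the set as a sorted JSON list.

CNF form of G:
  S -> T2 A | b
  A -> A B | T0 T1 | c
  B -> c
  T0 -> b
  T1 -> c
  T2 -> a

CYK table (by increasing span), restricted to cells inside w[1..2]:
  T[1,1] 'c' = {A,B,T1}  orig:{A,B}
  T[2,2] 'c' = {A,B,T1}  orig:{A,B}
  T[1,2] 'cc' = {A}

Original NTs in T[1,2] deriving "cc": ["A"]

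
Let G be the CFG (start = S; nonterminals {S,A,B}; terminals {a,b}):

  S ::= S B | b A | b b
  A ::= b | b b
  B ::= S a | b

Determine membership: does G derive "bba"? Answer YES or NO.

Convert to CNF:
  S -> S B | T0 A | T0 T0
  A -> T0 T0 | b
  B -> S T1 | b
  T0 -> b
  T1 -> a

Fill CYK table bottom-up:
  T[0,0] 'b' = {A,B,T0}  orig:{A,B}
  T[1,1] 'b' = {A,B,T0}  orig:{A,B}
  T[2,2] 'a' = {T1}  orig:{}
  T[0,1] 'bb' = {A,S}
  T[1,2] 'ba' = ∅
  T[0,2] 'bba' = {B}

S ∉ T[0,2] ⇒ NO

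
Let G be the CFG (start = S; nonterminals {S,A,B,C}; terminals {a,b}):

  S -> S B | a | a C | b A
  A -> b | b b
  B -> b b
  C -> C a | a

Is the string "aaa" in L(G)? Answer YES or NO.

Convert to CNF:
  S -> S B | T0 A | T1 C | a
  A -> T0 T0 | b
  B -> T0 T0
  C -> C T1 | a
  T0 -> b
  T1 -> a

CYK table (by increasing span):
  T[0,0] 'a' = {C,S,T1}  orig:{C,S}
  T[1,1] 'a' = {C,S,T1}  orig:{C,S}
  T[2,2] 'a' = {C,S,T1}  orig:{C,S}
  T[0,1] 'aa' = {C,S}
  T[1,2] 'aa' = {C,S}
  T[0,2] 'aaa' = {C,S}

S ∈ T[0,2] ⇒ YES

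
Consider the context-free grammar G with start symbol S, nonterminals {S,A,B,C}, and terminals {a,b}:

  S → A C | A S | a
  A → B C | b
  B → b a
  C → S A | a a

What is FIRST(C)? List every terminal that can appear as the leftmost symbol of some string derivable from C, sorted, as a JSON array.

FIRST sets, iterate to fixpoint:
iter 1:
  A via A→b: +{b}
  B via B→b a: +{b}
  C via C→a a: +{a}
  S via S→A C: +{b}
  S via S→a: +{a}
  FIRST[S]={a,b}  FIRST[A]={b}  FIRST[B]={b}  FIRST[C]={a}
iter 2:
  C via C→S A: +{b}
  FIRST[S]={a,b}  FIRST[A]={b}  FIRST[B]={b}  FIRST[C]={a,b}
iter 3: (stable)
  FIRST[S]={a,b}  FIRST[A]={b}  FIRST[B]={b}  FIRST[C]={a,b}

FIRST(C) = ["a", "b"]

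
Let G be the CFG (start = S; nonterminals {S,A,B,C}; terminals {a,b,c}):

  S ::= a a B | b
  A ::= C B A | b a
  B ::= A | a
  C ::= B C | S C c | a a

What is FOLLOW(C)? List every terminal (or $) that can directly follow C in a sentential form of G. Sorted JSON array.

FIRST iteration:
round 1:
  A via A→b a: +{b}
  B via B→A: +{b}
  B via B→a: +{a}
  C via C→B C: +{a,b}
  S via S→a a B: +{a}
  S via S→b: +{b}
  FIRST[S]={a,b}  FIRST[A]={b}  FIRST[B]={a,b}  FIRST[C]={a,b}
round 2:
  A via A→C B A: +{a}
  FIRST[S]={a,b}  FIRST[A]={a,b}  FIRST[B]={a,b}  FIRST[C]={a,b}
round 3: (no change)
  FIRST[S]={a,b}  FIRST[A]={a,b}  FIRST[B]={a,b}  FIRST[C]={a,b}

FOLLOW sets:
initialize: $ ∈ FOLLOW(S)
round 1:
  A→C B A: FOLLOW(C) ⊇ FIRST(B) = {a,b}; new: +{a,b}
  A→C B A: FOLLOW(B) ⊇ FIRST(A) = {a,b}; new: +{a,b}
  B→A: FOLLOW(A) ⊇ FOLLOW(B) ⊇ {a,b}; new: +{a,b}
  C→S C c: FOLLOW(S) ⊇ FIRST(C) = {a,b}; new: +{a,b}
  C→S C c: FOLLOW(C) ⊇ FIRST(c) = {c}; new: +{c}
  S→a a B: FOLLOW(B) ⊇ FOLLOW(S) ⊇ {$,a,b}; new: +{$}
  FOLLOW[S]={$,a,b}  FOLLOW[A]={a,b}  FOLLOW[B]={$,a,b}  FOLLOW[C]={a,b,c}
round 2:
  B→A: FOLLOW(A) ⊇ FOLLOW(B) ⊇ {$,a,b}; new: +{$}
  FOLLOW[S]={$,a,b}  FOLLOW[A]={$,a,b}  FOLLOW[B]={$,a,b}  FOLLOW[C]={a,b,c}
round 3: (no change)
  FOLLOW[S]={$,a,b}  FOLLOW[A]={$,a,b}  FOLLOW[B]={$,a,b}  FOLLOW[C]={a,b,c}

FOLLOW(C) = ["a", "b", "c"]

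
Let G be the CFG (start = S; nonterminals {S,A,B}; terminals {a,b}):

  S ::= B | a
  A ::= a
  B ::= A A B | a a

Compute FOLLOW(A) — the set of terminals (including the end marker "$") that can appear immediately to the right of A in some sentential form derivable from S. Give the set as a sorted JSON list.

FIRST sets, iterate to fixpoint:
[1]
  A via A→a: +{a}
  B via B→A A B: +{a}
  S via S→B: +{a}
  S: {a}  A: {a}  B: {a}
[2] (stable)
  S: {a}  A: {a}  B: {a}

FOLLOW sets:
seed FOLLOW(S) with $
round 1:
  B→A A B: FOLLOW(A) ⊇ FIRST(A) = {a}; new: +{a}
  S→B: FOLLOW(B) ⊇ FOLLOW(S) ⊇ {$}; new: +{$}
  FOLLOW(S)={$}  FOLLOW(A)={a}  FOLLOW(B)={$}
round 2: — fixpoint
  FOLLOW(S)={$}  FOLLOW(A)={a}  FOLLOW(B)={$}

FOLLOW(A) = ["a"]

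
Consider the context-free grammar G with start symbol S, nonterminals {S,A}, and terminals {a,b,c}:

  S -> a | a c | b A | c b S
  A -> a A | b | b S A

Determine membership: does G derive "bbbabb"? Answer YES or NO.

CNF form of G:
  S -> T0 T2 | T1 A | T2 X4 | a
  A -> T0 A | T1 X3 | b
  T0 -> a
  T1 -> b
  T2 -> c
  X3 -> S A
  X4 -> T1 S

CYK table (by increasing span):
  cell(0,0) b: {A,T1}  orig:{A}
  cell(1,1) b: {A,T1}  orig:{A}
  cell(2,2) b: {A,T1}  orig:{A}
  cell(3,3) a: {S,T0}  orig:{S}
  cell(4,4) b: {A,T1}  orig:{A}
  cell(5,5) b: {A,T1}  orig:{A}
  cell(0,1) bb: {S}
  cell(1,2) bb: {S}
  cell(2,3) ba: {X4}  orig:{}
  cell(3,4) ab: {A,X3}  orig:{A}
  cell(4,5) bb: {S}
  cell(0,2) bbb: {X3,X4}  orig:{}
  cell(1,3) bba: ∅
  cell(2,4) bab: {A,S}
  cell(3,5) abb: ∅
  cell(0,3) bbba: ∅
  cell(1,4) bbab: {S,X3,X4}  orig:{S}
  cell(2,5) babb: {X3}  orig:{}
  cell(0,4) bbbab: {A,X3,X4}  orig:{A}
  cell(1,5) bbabb: {A,X3}  orig:{A}
  cell(0,5) bbbabb: {A,S}

S ∈ T[0,5] ⇒ YES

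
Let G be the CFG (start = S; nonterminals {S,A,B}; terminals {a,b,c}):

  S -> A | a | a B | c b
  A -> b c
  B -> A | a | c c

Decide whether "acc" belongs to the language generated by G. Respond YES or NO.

Convert to CNF:
  S -> T0 T1 | T1 T0 | T2 B | a
  A -> T0 T1
  B -> T0 T1 | T1 T1 | a
  T0 -> b
  T1 -> c
  T2 -> a

CYK fill:
  T[0,0] 'a' = {B,S,T2}  orig:{B,S}
  T[1,1] 'c' = {T1}  orig:{}
  T[2,2] 'c' = {T1}  orig:{}
  T[0,1] 'ac' = ∅
  T[1,2] 'cc' = {B}
  T[0,2] 'acc' = {S}

S ∈ T[0,2] ⇒ YES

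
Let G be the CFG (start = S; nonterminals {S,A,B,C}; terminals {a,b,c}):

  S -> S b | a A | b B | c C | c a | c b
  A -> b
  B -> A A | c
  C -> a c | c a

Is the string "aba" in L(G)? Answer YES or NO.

CNF form of G:
  S -> S T2 | T0 A | T1 C | T1 T0 | T1 T2 | T2 B
  A -> b
  B -> A A | c
  C -> T0 T1 | T1 T0
  T0 -> a
  T1 -> c
  T2 -> b

CYK fill:
  [0..0]={T0}  "a"  orig:{}
  [1..1]={A,T2}  "b"  orig:{A}
  [2..2]={T0}  "a"  orig:{}
  [0..1]={S}  "ab"
  [1..2]=∅  "ba"
  [0..2]=∅  "aba"

S ∉ T[0,2] ⇒ NO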